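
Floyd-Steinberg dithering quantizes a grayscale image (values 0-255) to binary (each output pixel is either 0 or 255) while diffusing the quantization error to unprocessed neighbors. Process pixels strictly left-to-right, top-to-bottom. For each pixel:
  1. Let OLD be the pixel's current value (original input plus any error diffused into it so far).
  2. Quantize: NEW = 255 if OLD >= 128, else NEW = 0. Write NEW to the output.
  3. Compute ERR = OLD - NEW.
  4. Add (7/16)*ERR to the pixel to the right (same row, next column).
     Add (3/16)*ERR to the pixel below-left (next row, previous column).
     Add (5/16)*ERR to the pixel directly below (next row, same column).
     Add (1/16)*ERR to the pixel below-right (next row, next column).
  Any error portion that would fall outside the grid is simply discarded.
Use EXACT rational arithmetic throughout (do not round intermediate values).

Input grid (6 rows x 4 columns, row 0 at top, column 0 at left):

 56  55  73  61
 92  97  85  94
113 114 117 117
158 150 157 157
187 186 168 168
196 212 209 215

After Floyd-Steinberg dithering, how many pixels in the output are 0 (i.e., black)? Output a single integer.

Answer: 10

Derivation:
(0,0): OLD=56 → NEW=0, ERR=56
(0,1): OLD=159/2 → NEW=0, ERR=159/2
(0,2): OLD=3449/32 → NEW=0, ERR=3449/32
(0,3): OLD=55375/512 → NEW=0, ERR=55375/512
(1,0): OLD=3981/32 → NEW=0, ERR=3981/32
(1,1): OLD=51195/256 → NEW=255, ERR=-14085/256
(1,2): OLD=981879/8192 → NEW=0, ERR=981879/8192
(1,3): OLD=24506865/131072 → NEW=255, ERR=-8916495/131072
(2,0): OLD=579833/4096 → NEW=255, ERR=-464647/4096
(2,1): OLD=10148323/131072 → NEW=0, ERR=10148323/131072
(2,2): OLD=45124295/262144 → NEW=255, ERR=-21722425/262144
(2,3): OLD=280931771/4194304 → NEW=0, ERR=280931771/4194304
(3,0): OLD=287451465/2097152 → NEW=255, ERR=-247322295/2097152
(3,1): OLD=3354537111/33554432 → NEW=0, ERR=3354537111/33554432
(3,2): OLD=103208474153/536870912 → NEW=255, ERR=-33693608407/536870912
(3,3): OLD=1248073279135/8589934592 → NEW=255, ERR=-942360041825/8589934592
(4,0): OLD=90672688277/536870912 → NEW=255, ERR=-46229394283/536870912
(4,1): OLD=689044855135/4294967296 → NEW=255, ERR=-406171805345/4294967296
(4,2): OLD=12739531610847/137438953472 → NEW=0, ERR=12739531610847/137438953472
(4,3): OLD=374598261110473/2199023255552 → NEW=255, ERR=-186152669055287/2199023255552
(5,0): OLD=10401326252901/68719476736 → NEW=255, ERR=-7122140314779/68719476736
(5,1): OLD=327879346811011/2199023255552 → NEW=255, ERR=-232871583354749/2199023255552
(5,2): OLD=186755538763997/1099511627776 → NEW=255, ERR=-93619926318883/1099511627776
(5,3): OLD=5527030191131635/35184372088832 → NEW=255, ERR=-3444984691520525/35184372088832
Output grid:
  Row 0: ....  (4 black, running=4)
  Row 1: .#.#  (2 black, running=6)
  Row 2: #.#.  (2 black, running=8)
  Row 3: #.##  (1 black, running=9)
  Row 4: ##.#  (1 black, running=10)
  Row 5: ####  (0 black, running=10)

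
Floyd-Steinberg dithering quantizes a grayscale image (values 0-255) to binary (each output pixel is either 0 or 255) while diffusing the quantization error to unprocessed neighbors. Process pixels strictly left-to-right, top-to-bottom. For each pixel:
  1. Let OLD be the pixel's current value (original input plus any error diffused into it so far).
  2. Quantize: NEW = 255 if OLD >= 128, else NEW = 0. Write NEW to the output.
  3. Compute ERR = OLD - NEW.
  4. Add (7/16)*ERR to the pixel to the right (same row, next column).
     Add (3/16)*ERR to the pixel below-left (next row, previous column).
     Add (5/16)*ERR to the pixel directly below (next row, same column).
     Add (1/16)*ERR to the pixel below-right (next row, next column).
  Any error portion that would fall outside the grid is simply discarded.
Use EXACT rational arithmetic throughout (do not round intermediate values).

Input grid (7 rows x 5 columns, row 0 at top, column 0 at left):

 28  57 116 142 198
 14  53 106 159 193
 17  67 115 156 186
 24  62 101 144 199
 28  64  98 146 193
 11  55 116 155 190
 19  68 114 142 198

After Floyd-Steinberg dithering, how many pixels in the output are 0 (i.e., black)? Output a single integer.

Answer: 20

Derivation:
(0,0): OLD=28 → NEW=0, ERR=28
(0,1): OLD=277/4 → NEW=0, ERR=277/4
(0,2): OLD=9363/64 → NEW=255, ERR=-6957/64
(0,3): OLD=96709/1024 → NEW=0, ERR=96709/1024
(0,4): OLD=3920995/16384 → NEW=255, ERR=-256925/16384
(1,0): OLD=2287/64 → NEW=0, ERR=2287/64
(1,1): OLD=36681/512 → NEW=0, ERR=36681/512
(1,2): OLD=2054717/16384 → NEW=0, ERR=2054717/16384
(1,3): OLD=15312217/65536 → NEW=255, ERR=-1399463/65536
(1,4): OLD=193629803/1048576 → NEW=255, ERR=-73757077/1048576
(2,0): OLD=340787/8192 → NEW=0, ERR=340787/8192
(2,1): OLD=34953249/262144 → NEW=255, ERR=-31893471/262144
(2,2): OLD=425455139/4194304 → NEW=0, ERR=425455139/4194304
(2,3): OLD=12640263225/67108864 → NEW=255, ERR=-4472497095/67108864
(2,4): OLD=143373184847/1073741824 → NEW=255, ERR=-130430980273/1073741824
(3,0): OLD=59508803/4194304 → NEW=0, ERR=59508803/4194304
(3,1): OLD=1738340935/33554432 → NEW=0, ERR=1738340935/33554432
(3,2): OLD=145238888573/1073741824 → NEW=255, ERR=-128565276547/1073741824
(3,3): OLD=116721004229/2147483648 → NEW=0, ERR=116721004229/2147483648
(3,4): OLD=6207205255065/34359738368 → NEW=255, ERR=-2554528028775/34359738368
(4,0): OLD=22627760461/536870912 → NEW=0, ERR=22627760461/536870912
(4,1): OLD=1323973247757/17179869184 → NEW=0, ERR=1323973247757/17179869184
(4,2): OLD=29611960151267/274877906944 → NEW=0, ERR=29611960151267/274877906944
(4,3): OLD=829878570899981/4398046511104 → NEW=255, ERR=-291623289431539/4398046511104
(4,4): OLD=10143951278513371/70368744177664 → NEW=255, ERR=-7800078486790949/70368744177664
(5,0): OLD=10616018393415/274877906944 → NEW=0, ERR=10616018393415/274877906944
(5,1): OLD=261271920247509/2199023255552 → NEW=0, ERR=261271920247509/2199023255552
(5,2): OLD=13653605303306685/70368744177664 → NEW=255, ERR=-4290424461997635/70368744177664
(5,3): OLD=26333019377612915/281474976710656 → NEW=0, ERR=26333019377612915/281474976710656
(5,4): OLD=865349604584247169/4503599627370496 → NEW=255, ERR=-283068300395229311/4503599627370496
(6,0): OLD=1876959566166935/35184372088832 → NEW=0, ERR=1876959566166935/35184372088832
(6,1): OLD=134488562153958297/1125899906842624 → NEW=0, ERR=134488562153958297/1125899906842624
(6,2): OLD=3101594863896923043/18014398509481984 → NEW=255, ERR=-1492076756020982877/18014398509481984
(6,3): OLD=34415574055218174017/288230376151711744 → NEW=0, ERR=34415574055218174017/288230376151711744
(6,4): OLD=1090406005751352268551/4611686018427387904 → NEW=255, ERR=-85573928947631646969/4611686018427387904
Output grid:
  Row 0: ..#.#  (3 black, running=3)
  Row 1: ...##  (3 black, running=6)
  Row 2: .#.##  (2 black, running=8)
  Row 3: ..#.#  (3 black, running=11)
  Row 4: ...##  (3 black, running=14)
  Row 5: ..#.#  (3 black, running=17)
  Row 6: ..#.#  (3 black, running=20)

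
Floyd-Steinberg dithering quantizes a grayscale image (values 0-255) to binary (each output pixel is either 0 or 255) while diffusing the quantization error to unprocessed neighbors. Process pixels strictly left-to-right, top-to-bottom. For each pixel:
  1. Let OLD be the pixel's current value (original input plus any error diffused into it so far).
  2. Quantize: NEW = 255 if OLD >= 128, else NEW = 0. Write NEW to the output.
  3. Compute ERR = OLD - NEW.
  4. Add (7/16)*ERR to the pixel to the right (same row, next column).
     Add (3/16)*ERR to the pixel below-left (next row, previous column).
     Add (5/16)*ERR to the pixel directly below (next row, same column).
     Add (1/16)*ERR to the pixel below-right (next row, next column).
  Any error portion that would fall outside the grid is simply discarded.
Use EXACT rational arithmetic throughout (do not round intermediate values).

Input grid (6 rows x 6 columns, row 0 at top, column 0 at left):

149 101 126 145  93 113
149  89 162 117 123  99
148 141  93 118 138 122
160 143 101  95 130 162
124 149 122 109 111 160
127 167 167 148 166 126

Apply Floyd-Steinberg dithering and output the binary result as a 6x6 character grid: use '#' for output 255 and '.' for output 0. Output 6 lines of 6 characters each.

Answer: #.#.#.
.#.#.#
#.#.#.
#..#.#
.##.#.
#.#.#.

Derivation:
(0,0): OLD=149 → NEW=255, ERR=-106
(0,1): OLD=437/8 → NEW=0, ERR=437/8
(0,2): OLD=19187/128 → NEW=255, ERR=-13453/128
(0,3): OLD=202789/2048 → NEW=0, ERR=202789/2048
(0,4): OLD=4466947/32768 → NEW=255, ERR=-3888893/32768
(0,5): OLD=32022293/524288 → NEW=0, ERR=32022293/524288
(1,0): OLD=16143/128 → NEW=0, ERR=16143/128
(1,1): OLD=138153/1024 → NEW=255, ERR=-122967/1024
(1,2): OLD=3230877/32768 → NEW=0, ERR=3230877/32768
(1,3): OLD=21267577/131072 → NEW=255, ERR=-12155783/131072
(1,4): OLD=528306283/8388608 → NEW=0, ERR=528306283/8388608
(1,5): OLD=18551925885/134217728 → NEW=255, ERR=-15673594755/134217728
(2,0): OLD=2701651/16384 → NEW=255, ERR=-1476269/16384
(2,1): OLD=47407361/524288 → NEW=0, ERR=47407361/524288
(2,2): OLD=1161633731/8388608 → NEW=255, ERR=-977461309/8388608
(2,3): OLD=3758817771/67108864 → NEW=0, ERR=3758817771/67108864
(2,4): OLD=331772388801/2147483648 → NEW=255, ERR=-215835941439/2147483648
(2,5): OLD=1562395318871/34359738368 → NEW=0, ERR=1562395318871/34359738368
(3,0): OLD=1248196323/8388608 → NEW=255, ERR=-890898717/8388608
(3,1): OLD=6530599655/67108864 → NEW=0, ERR=6530599655/67108864
(3,2): OLD=66204132485/536870912 → NEW=0, ERR=66204132485/536870912
(3,3): OLD=4821563778479/34359738368 → NEW=255, ERR=-3940169505361/34359738368
(3,4): OLD=16615947304079/274877906944 → NEW=0, ERR=16615947304079/274877906944
(3,5): OLD=863663978178049/4398046511104 → NEW=255, ERR=-257837882153471/4398046511104
(4,0): OLD=117099836461/1073741824 → NEW=0, ERR=117099836461/1073741824
(4,1): OLD=4185137095177/17179869184 → NEW=255, ERR=-195729546743/17179869184
(4,2): OLD=77038476542411/549755813888 → NEW=255, ERR=-63149255999029/549755813888
(4,3): OLD=369004502487703/8796093022208 → NEW=0, ERR=369004502487703/8796093022208
(4,4): OLD=18307733607214727/140737488355328 → NEW=255, ERR=-17580325923393913/140737488355328
(4,5): OLD=204478992601015377/2251799813685248 → NEW=0, ERR=204478992601015377/2251799813685248
(5,0): OLD=43690292458539/274877906944 → NEW=255, ERR=-26403573812181/274877906944
(5,1): OLD=938488122130267/8796093022208 → NEW=0, ERR=938488122130267/8796093022208
(5,2): OLD=13013718454930009/70368744177664 → NEW=255, ERR=-4930311310374311/70368744177664
(5,3): OLD=224855186973259427/2251799813685248 → NEW=0, ERR=224855186973259427/2251799813685248
(5,4): OLD=857030333816152467/4503599627370496 → NEW=255, ERR=-291387571163324013/4503599627370496
(5,5): OLD=8521763347097200399/72057594037927936 → NEW=0, ERR=8521763347097200399/72057594037927936
Row 0: #.#.#.
Row 1: .#.#.#
Row 2: #.#.#.
Row 3: #..#.#
Row 4: .##.#.
Row 5: #.#.#.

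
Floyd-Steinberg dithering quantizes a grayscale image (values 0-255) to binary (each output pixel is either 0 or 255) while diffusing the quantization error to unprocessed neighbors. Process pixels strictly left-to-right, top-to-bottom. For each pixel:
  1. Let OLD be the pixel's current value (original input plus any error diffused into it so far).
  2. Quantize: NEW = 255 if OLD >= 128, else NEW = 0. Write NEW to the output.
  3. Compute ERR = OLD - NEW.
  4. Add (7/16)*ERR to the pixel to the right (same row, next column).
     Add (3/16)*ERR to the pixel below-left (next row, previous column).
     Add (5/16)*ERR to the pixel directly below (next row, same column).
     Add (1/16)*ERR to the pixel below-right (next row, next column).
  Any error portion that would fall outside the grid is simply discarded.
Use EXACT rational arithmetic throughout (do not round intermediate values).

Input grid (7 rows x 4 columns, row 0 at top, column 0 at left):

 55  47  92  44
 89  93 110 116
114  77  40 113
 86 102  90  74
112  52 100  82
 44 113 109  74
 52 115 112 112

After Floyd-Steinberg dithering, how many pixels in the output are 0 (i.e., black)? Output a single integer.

Answer: 19

Derivation:
(0,0): OLD=55 → NEW=0, ERR=55
(0,1): OLD=1137/16 → NEW=0, ERR=1137/16
(0,2): OLD=31511/256 → NEW=0, ERR=31511/256
(0,3): OLD=400801/4096 → NEW=0, ERR=400801/4096
(1,0): OLD=30595/256 → NEW=0, ERR=30595/256
(1,1): OLD=397333/2048 → NEW=255, ERR=-124907/2048
(1,2): OLD=9474617/65536 → NEW=255, ERR=-7237063/65536
(1,3): OLD=111106271/1048576 → NEW=0, ERR=111106271/1048576
(2,0): OLD=4584631/32768 → NEW=255, ERR=-3771209/32768
(2,1): OLD=-5920563/1048576 → NEW=0, ERR=-5920563/1048576
(2,2): OLD=40005761/2097152 → NEW=0, ERR=40005761/2097152
(2,3): OLD=4951167837/33554432 → NEW=255, ERR=-3605212323/33554432
(3,0): OLD=821685447/16777216 → NEW=0, ERR=821685447/16777216
(3,1): OLD=31687848857/268435456 → NEW=0, ERR=31687848857/268435456
(3,2): OLD=545924925799/4294967296 → NEW=0, ERR=545924925799/4294967296
(3,3): OLD=6681311670865/68719476736 → NEW=0, ERR=6681311670865/68719476736
(4,0): OLD=641834719483/4294967296 → NEW=255, ERR=-453381940997/4294967296
(4,1): OLD=2391446681841/34359738368 → NEW=0, ERR=2391446681841/34359738368
(4,2): OLD=215261434707281/1099511627776 → NEW=255, ERR=-65114030375599/1099511627776
(4,3): OLD=1661022757686663/17592186044416 → NEW=0, ERR=1661022757686663/17592186044416
(5,0): OLD=13228318216715/549755813888 → NEW=0, ERR=13228318216715/549755813888
(5,1): OLD=2244337079125549/17592186044416 → NEW=0, ERR=2244337079125549/17592186044416
(5,2): OLD=1480921829982969/8796093022208 → NEW=255, ERR=-762081890680071/8796093022208
(5,3): OLD=17423291109491281/281474976710656 → NEW=0, ERR=17423291109491281/281474976710656
(6,0): OLD=23486240941005159/281474976710656 → NEW=0, ERR=23486240941005159/281474976710656
(6,1): OLD=795477647486358337/4503599627370496 → NEW=255, ERR=-352940257493118143/4503599627370496
(6,2): OLD=5059807355166842103/72057594037927936 → NEW=0, ERR=5059807355166842103/72057594037927936
(6,3): OLD=180604697773832454081/1152921504606846976 → NEW=255, ERR=-113390285900913524799/1152921504606846976
Output grid:
  Row 0: ....  (4 black, running=4)
  Row 1: .##.  (2 black, running=6)
  Row 2: #..#  (2 black, running=8)
  Row 3: ....  (4 black, running=12)
  Row 4: #.#.  (2 black, running=14)
  Row 5: ..#.  (3 black, running=17)
  Row 6: .#.#  (2 black, running=19)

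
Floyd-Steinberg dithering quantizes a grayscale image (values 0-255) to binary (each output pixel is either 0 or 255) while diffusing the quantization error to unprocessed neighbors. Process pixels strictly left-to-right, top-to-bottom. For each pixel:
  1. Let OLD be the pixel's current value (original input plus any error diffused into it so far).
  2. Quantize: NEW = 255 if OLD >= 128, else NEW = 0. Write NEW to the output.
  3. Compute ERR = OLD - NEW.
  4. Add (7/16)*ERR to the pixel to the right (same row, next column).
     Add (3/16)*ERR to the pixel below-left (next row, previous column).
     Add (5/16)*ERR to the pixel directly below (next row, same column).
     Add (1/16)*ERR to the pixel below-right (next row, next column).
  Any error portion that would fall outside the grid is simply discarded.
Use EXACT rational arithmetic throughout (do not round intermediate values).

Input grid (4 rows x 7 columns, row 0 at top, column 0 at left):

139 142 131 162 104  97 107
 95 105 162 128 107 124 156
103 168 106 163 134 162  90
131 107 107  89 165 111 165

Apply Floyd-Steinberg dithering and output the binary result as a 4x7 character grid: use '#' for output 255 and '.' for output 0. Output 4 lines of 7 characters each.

Answer: #.#.#.#
.#.#.#.
.#.#.#.
#.#.#.#

Derivation:
(0,0): OLD=139 → NEW=255, ERR=-116
(0,1): OLD=365/4 → NEW=0, ERR=365/4
(0,2): OLD=10939/64 → NEW=255, ERR=-5381/64
(0,3): OLD=128221/1024 → NEW=0, ERR=128221/1024
(0,4): OLD=2601483/16384 → NEW=255, ERR=-1576437/16384
(0,5): OLD=14392909/262144 → NEW=0, ERR=14392909/262144
(0,6): OLD=549540891/4194304 → NEW=255, ERR=-520006629/4194304
(1,0): OLD=4855/64 → NEW=0, ERR=4855/64
(1,1): OLD=73569/512 → NEW=255, ERR=-56991/512
(1,2): OLD=1903957/16384 → NEW=0, ERR=1903957/16384
(1,3): OLD=12758241/65536 → NEW=255, ERR=-3953439/65536
(1,4): OLD=287982579/4194304 → NEW=0, ERR=287982579/4194304
(1,5): OLD=4762611075/33554432 → NEW=255, ERR=-3793769085/33554432
(1,6): OLD=38237505869/536870912 → NEW=0, ERR=38237505869/536870912
(2,0): OLD=867003/8192 → NEW=0, ERR=867003/8192
(2,1): OLD=54014425/262144 → NEW=255, ERR=-12832295/262144
(2,2): OLD=430466059/4194304 → NEW=0, ERR=430466059/4194304
(2,3): OLD=7019133747/33554432 → NEW=255, ERR=-1537246413/33554432
(2,4): OLD=29646906227/268435456 → NEW=0, ERR=29646906227/268435456
(2,5): OLD=1654698852001/8589934592 → NEW=255, ERR=-535734468959/8589934592
(2,6): OLD=10707160113527/137438953472 → NEW=0, ERR=10707160113527/137438953472
(3,0): OLD=649677419/4194304 → NEW=255, ERR=-419870101/4194304
(3,1): OLD=2475138927/33554432 → NEW=0, ERR=2475138927/33554432
(3,2): OLD=42867764717/268435456 → NEW=255, ERR=-25583276563/268435456
(3,3): OLD=64542460835/1073741824 → NEW=0, ERR=64542460835/1073741824
(3,4): OLD=29034571637355/137438953472 → NEW=255, ERR=-6012361498005/137438953472
(3,5): OLD=103223494846161/1099511627776 → NEW=0, ERR=103223494846161/1099511627776
(3,6): OLD=3984987553766095/17592186044416 → NEW=255, ERR=-501019887559985/17592186044416
Row 0: #.#.#.#
Row 1: .#.#.#.
Row 2: .#.#.#.
Row 3: #.#.#.#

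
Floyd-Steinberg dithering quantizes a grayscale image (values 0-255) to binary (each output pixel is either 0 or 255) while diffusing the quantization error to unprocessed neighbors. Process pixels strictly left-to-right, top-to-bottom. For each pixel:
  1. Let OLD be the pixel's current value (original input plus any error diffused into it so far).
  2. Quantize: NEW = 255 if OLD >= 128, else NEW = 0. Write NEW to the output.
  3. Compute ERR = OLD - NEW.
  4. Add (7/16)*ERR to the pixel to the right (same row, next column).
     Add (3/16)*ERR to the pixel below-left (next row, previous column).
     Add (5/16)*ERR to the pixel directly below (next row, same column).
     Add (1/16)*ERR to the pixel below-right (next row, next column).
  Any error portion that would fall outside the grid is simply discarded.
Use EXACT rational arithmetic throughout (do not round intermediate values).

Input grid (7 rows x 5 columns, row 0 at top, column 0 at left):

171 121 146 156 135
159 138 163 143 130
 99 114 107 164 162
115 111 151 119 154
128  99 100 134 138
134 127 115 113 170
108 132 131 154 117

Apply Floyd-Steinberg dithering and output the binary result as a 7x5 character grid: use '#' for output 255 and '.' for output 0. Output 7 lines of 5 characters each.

(0,0): OLD=171 → NEW=255, ERR=-84
(0,1): OLD=337/4 → NEW=0, ERR=337/4
(0,2): OLD=11703/64 → NEW=255, ERR=-4617/64
(0,3): OLD=127425/1024 → NEW=0, ERR=127425/1024
(0,4): OLD=3103815/16384 → NEW=255, ERR=-1074105/16384
(1,0): OLD=9507/64 → NEW=255, ERR=-6813/64
(1,1): OLD=50677/512 → NEW=0, ERR=50677/512
(1,2): OLD=3479257/16384 → NEW=255, ERR=-698663/16384
(1,3): OLD=9596421/65536 → NEW=255, ERR=-7115259/65536
(1,4): OLD=73181167/1048576 → NEW=0, ERR=73181167/1048576
(2,0): OLD=690519/8192 → NEW=0, ERR=690519/8192
(2,1): OLD=43819885/262144 → NEW=255, ERR=-23026835/262144
(2,2): OLD=172273159/4194304 → NEW=0, ERR=172273159/4194304
(2,3): OLD=10634199205/67108864 → NEW=255, ERR=-6478561115/67108864
(2,4): OLD=144728195907/1073741824 → NEW=255, ERR=-129075969213/1073741824
(3,0): OLD=523747495/4194304 → NEW=0, ERR=523747495/4194304
(3,1): OLD=5071767387/33554432 → NEW=255, ERR=-3484612773/33554432
(3,2): OLD=101801736217/1073741824 → NEW=0, ERR=101801736217/1073741824
(3,3): OLD=236950714785/2147483648 → NEW=0, ERR=236950714785/2147483648
(3,4): OLD=5451981064357/34359738368 → NEW=255, ERR=-3309752219483/34359738368
(4,0): OLD=79215538217/536870912 → NEW=255, ERR=-57686544343/536870912
(4,1): OLD=775141952105/17179869184 → NEW=0, ERR=775141952105/17179869184
(4,2): OLD=44960618671559/274877906944 → NEW=255, ERR=-25133247599161/274877906944
(4,3): OLD=511681147960169/4398046511104 → NEW=0, ERR=511681147960169/4398046511104
(4,4): OLD=11659688375649375/70368744177664 → NEW=255, ERR=-6284341389654945/70368744177664
(5,0): OLD=29929218291931/274877906944 → NEW=0, ERR=29929218291931/274877906944
(5,1): OLD=362566268810513/2199023255552 → NEW=255, ERR=-198184661355247/2199023255552
(5,2): OLD=5040640297144409/70368744177664 → NEW=0, ERR=5040640297144409/70368744177664
(5,3): OLD=44539631958922711/281474976710656 → NEW=255, ERR=-27236487102294569/281474976710656
(5,4): OLD=482017292613274253/4503599627370496 → NEW=0, ERR=482017292613274253/4503599627370496
(6,0): OLD=4402526933205355/35184372088832 → NEW=0, ERR=4402526933205355/35184372088832
(6,1): OLD=201328419725429381/1125899906842624 → NEW=255, ERR=-85776056519439739/1125899906842624
(6,2): OLD=1734396641036193159/18014398509481984 → NEW=0, ERR=1734396641036193159/18014398509481984
(6,3): OLD=54887189969310958349/288230376151711744 → NEW=255, ERR=-18611555949375536371/288230376151711744
(6,4): OLD=535641743353873752475/4611686018427387904 → NEW=0, ERR=535641743353873752475/4611686018427387904
Row 0: #.#.#
Row 1: #.##.
Row 2: .#.##
Row 3: .#..#
Row 4: #.#.#
Row 5: .#.#.
Row 6: .#.#.

Answer: #.#.#
#.##.
.#.##
.#..#
#.#.#
.#.#.
.#.#.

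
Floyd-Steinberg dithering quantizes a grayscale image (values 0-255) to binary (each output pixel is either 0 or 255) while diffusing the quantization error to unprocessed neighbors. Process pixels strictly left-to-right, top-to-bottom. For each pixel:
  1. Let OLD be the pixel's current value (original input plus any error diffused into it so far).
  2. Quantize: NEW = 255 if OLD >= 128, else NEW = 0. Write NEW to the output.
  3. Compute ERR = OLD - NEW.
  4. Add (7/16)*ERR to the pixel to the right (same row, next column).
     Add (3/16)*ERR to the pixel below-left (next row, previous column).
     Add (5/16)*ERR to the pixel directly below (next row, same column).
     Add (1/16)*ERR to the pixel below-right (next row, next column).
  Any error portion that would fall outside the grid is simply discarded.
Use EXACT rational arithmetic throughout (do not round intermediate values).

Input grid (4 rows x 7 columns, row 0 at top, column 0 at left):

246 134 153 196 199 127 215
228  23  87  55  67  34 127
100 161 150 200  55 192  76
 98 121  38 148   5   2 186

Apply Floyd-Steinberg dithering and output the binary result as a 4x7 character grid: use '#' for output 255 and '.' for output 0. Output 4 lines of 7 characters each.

Answer: ##.##.#
#.....#
.###.#.
.#.#..#

Derivation:
(0,0): OLD=246 → NEW=255, ERR=-9
(0,1): OLD=2081/16 → NEW=255, ERR=-1999/16
(0,2): OLD=25175/256 → NEW=0, ERR=25175/256
(0,3): OLD=979041/4096 → NEW=255, ERR=-65439/4096
(0,4): OLD=12583591/65536 → NEW=255, ERR=-4128089/65536
(0,5): OLD=104272529/1048576 → NEW=0, ERR=104272529/1048576
(0,6): OLD=4337009143/16777216 → NEW=255, ERR=58819063/16777216
(1,0): OLD=51651/256 → NEW=255, ERR=-13629/256
(1,1): OLD=-43947/2048 → NEW=0, ERR=-43947/2048
(1,2): OLD=6392313/65536 → NEW=0, ERR=6392313/65536
(1,3): OLD=22810821/262144 → NEW=0, ERR=22810821/262144
(1,4): OLD=1728594543/16777216 → NEW=0, ERR=1728594543/16777216
(1,5): OLD=14344218015/134217728 → NEW=0, ERR=14344218015/134217728
(1,6): OLD=388839595633/2147483648 → NEW=255, ERR=-158768734607/2147483648
(2,0): OLD=2599799/32768 → NEW=0, ERR=2599799/32768
(2,1): OLD=213874317/1048576 → NEW=255, ERR=-53512563/1048576
(2,2): OLD=2904608487/16777216 → NEW=255, ERR=-1373581593/16777216
(2,3): OLD=29096849263/134217728 → NEW=255, ERR=-5128671377/134217728
(2,4): OLD=103033238559/1073741824 → NEW=0, ERR=103033238559/1073741824
(2,5): OLD=8932026445365/34359738368 → NEW=255, ERR=170293161525/34359738368
(2,6): OLD=33944115029443/549755813888 → NEW=0, ERR=33944115029443/549755813888
(3,0): OLD=1899597319/16777216 → NEW=0, ERR=1899597319/16777216
(3,1): OLD=19353609339/134217728 → NEW=255, ERR=-14871911301/134217728
(3,2): OLD=-49838943199/1073741824 → NEW=0, ERR=-49838943199/1073741824
(3,3): OLD=552447918871/4294967296 → NEW=255, ERR=-542768741609/4294967296
(3,4): OLD=-11963012679161/549755813888 → NEW=0, ERR=-11963012679161/549755813888
(3,5): OLD=51029956721413/4398046511104 → NEW=0, ERR=51029956721413/4398046511104
(3,6): OLD=14825358239948315/70368744177664 → NEW=255, ERR=-3118671525356005/70368744177664
Row 0: ##.##.#
Row 1: #.....#
Row 2: .###.#.
Row 3: .#.#..#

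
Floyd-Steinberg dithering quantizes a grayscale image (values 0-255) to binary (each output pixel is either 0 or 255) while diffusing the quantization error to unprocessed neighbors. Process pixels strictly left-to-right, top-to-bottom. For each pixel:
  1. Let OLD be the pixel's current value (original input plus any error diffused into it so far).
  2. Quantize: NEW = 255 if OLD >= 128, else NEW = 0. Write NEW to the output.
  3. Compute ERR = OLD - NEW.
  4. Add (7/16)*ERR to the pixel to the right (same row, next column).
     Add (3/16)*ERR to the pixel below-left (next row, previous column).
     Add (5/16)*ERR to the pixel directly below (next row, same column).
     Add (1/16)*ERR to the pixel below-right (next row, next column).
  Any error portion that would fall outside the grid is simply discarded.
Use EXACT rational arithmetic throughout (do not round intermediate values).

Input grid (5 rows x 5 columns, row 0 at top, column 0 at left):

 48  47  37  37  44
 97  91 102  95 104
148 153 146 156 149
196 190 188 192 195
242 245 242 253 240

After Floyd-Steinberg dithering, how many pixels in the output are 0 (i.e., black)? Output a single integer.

(0,0): OLD=48 → NEW=0, ERR=48
(0,1): OLD=68 → NEW=0, ERR=68
(0,2): OLD=267/4 → NEW=0, ERR=267/4
(0,3): OLD=4237/64 → NEW=0, ERR=4237/64
(0,4): OLD=74715/1024 → NEW=0, ERR=74715/1024
(1,0): OLD=499/4 → NEW=0, ERR=499/4
(1,1): OLD=5835/32 → NEW=255, ERR=-2325/32
(1,2): OLD=110321/1024 → NEW=0, ERR=110321/1024
(1,3): OLD=370023/2048 → NEW=255, ERR=-152217/2048
(1,4): OLD=3225087/32768 → NEW=0, ERR=3225087/32768
(2,0): OLD=88761/512 → NEW=255, ERR=-41799/512
(2,1): OLD=2008273/16384 → NEW=0, ERR=2008273/16384
(2,2): OLD=56313007/262144 → NEW=255, ERR=-10533713/262144
(2,3): OLD=588800817/4194304 → NEW=255, ERR=-480746703/4194304
(2,4): OLD=8386309079/67108864 → NEW=0, ERR=8386309079/67108864
(3,0): OLD=50717203/262144 → NEW=255, ERR=-16129517/262144
(3,1): OLD=395835377/2097152 → NEW=255, ERR=-138938383/2097152
(3,2): OLD=8900509809/67108864 → NEW=255, ERR=-8212250511/67108864
(3,3): OLD=33168809275/268435456 → NEW=0, ERR=33168809275/268435456
(3,4): OLD=1206658680233/4294967296 → NEW=255, ERR=111442019753/4294967296
(4,0): OLD=7058176715/33554432 → NEW=255, ERR=-1498203445/33554432
(4,1): OLD=191095849485/1073741824 → NEW=255, ERR=-82708315635/1073741824
(4,2): OLD=3248479351407/17179869184 → NEW=255, ERR=-1132387290513/17179869184
(4,3): OLD=71466386497461/274877906944 → NEW=255, ERR=1372520226741/274877906944
(4,4): OLD=1134765111270707/4398046511104 → NEW=255, ERR=13263250939187/4398046511104
Output grid:
  Row 0: .....  (5 black, running=5)
  Row 1: .#.#.  (3 black, running=8)
  Row 2: #.##.  (2 black, running=10)
  Row 3: ###.#  (1 black, running=11)
  Row 4: #####  (0 black, running=11)

Answer: 11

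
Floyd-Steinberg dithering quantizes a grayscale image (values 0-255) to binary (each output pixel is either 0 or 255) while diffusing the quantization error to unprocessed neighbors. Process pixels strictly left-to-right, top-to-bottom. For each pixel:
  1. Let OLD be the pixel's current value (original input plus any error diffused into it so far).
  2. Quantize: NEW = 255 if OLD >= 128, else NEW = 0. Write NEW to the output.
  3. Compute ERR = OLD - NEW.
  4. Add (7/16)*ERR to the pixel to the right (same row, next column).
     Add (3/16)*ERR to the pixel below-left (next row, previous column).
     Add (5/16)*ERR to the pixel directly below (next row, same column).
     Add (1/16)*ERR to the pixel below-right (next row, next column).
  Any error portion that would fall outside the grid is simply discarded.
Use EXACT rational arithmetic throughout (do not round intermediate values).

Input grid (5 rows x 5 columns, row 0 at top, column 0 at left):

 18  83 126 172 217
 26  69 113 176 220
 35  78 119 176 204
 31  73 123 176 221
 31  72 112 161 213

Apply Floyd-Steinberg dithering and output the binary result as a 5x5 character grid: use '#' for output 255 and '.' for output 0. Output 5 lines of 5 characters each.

(0,0): OLD=18 → NEW=0, ERR=18
(0,1): OLD=727/8 → NEW=0, ERR=727/8
(0,2): OLD=21217/128 → NEW=255, ERR=-11423/128
(0,3): OLD=272295/2048 → NEW=255, ERR=-249945/2048
(0,4): OLD=5361041/32768 → NEW=255, ERR=-2994799/32768
(1,0): OLD=6229/128 → NEW=0, ERR=6229/128
(1,1): OLD=105555/1024 → NEW=0, ERR=105555/1024
(1,2): OLD=3702991/32768 → NEW=0, ERR=3702991/32768
(1,3): OLD=21572835/131072 → NEW=255, ERR=-11850525/131072
(1,4): OLD=302527305/2097152 → NEW=255, ERR=-232246455/2097152
(2,0): OLD=1139265/16384 → NEW=0, ERR=1139265/16384
(2,1): OLD=86436571/524288 → NEW=255, ERR=-47256869/524288
(2,2): OLD=875523409/8388608 → NEW=0, ERR=875523409/8388608
(2,3): OLD=24119824227/134217728 → NEW=255, ERR=-10105696413/134217728
(2,4): OLD=280892986101/2147483648 → NEW=255, ERR=-266715344139/2147483648
(3,0): OLD=300558641/8388608 → NEW=0, ERR=300558641/8388608
(3,1): OLD=5665564509/67108864 → NEW=0, ERR=5665564509/67108864
(3,2): OLD=371085416847/2147483648 → NEW=255, ERR=-176522913393/2147483648
(3,3): OLD=428398225783/4294967296 → NEW=0, ERR=428398225783/4294967296
(3,4): OLD=15195256212531/68719476736 → NEW=255, ERR=-2328210355149/68719476736
(4,0): OLD=62305035711/1073741824 → NEW=0, ERR=62305035711/1073741824
(4,1): OLD=3800036255807/34359738368 → NEW=0, ERR=3800036255807/34359738368
(4,2): OLD=87233398322065/549755813888 → NEW=255, ERR=-52954334219375/549755813888
(4,3): OLD=1218598587188799/8796093022208 → NEW=255, ERR=-1024405133474241/8796093022208
(4,4): OLD=22193554024473401/140737488355328 → NEW=255, ERR=-13694505506135239/140737488355328
Row 0: ..###
Row 1: ...##
Row 2: .#.##
Row 3: ..#.#
Row 4: ..###

Answer: ..###
...##
.#.##
..#.#
..###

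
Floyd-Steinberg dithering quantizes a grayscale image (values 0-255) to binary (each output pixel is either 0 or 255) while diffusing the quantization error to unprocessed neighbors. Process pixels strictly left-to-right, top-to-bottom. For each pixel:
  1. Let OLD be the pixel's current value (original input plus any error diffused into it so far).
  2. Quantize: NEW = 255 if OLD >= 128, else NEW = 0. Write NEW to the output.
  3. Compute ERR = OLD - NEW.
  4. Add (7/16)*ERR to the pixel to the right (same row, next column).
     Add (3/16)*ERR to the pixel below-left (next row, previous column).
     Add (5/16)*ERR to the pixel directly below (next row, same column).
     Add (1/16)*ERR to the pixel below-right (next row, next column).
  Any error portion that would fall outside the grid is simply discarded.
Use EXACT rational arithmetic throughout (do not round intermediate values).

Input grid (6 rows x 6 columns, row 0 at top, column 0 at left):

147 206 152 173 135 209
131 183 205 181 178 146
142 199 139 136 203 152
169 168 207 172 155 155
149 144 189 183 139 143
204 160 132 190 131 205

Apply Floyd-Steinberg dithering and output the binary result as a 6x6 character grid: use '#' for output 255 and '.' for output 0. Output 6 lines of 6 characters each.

Answer: ##.#.#
.####.
##..##
.###.#
#.##.#
##.#.#

Derivation:
(0,0): OLD=147 → NEW=255, ERR=-108
(0,1): OLD=635/4 → NEW=255, ERR=-385/4
(0,2): OLD=7033/64 → NEW=0, ERR=7033/64
(0,3): OLD=226383/1024 → NEW=255, ERR=-34737/1024
(0,4): OLD=1968681/16384 → NEW=0, ERR=1968681/16384
(0,5): OLD=68568863/262144 → NEW=255, ERR=1722143/262144
(1,0): OLD=5069/64 → NEW=0, ERR=5069/64
(1,1): OLD=103131/512 → NEW=255, ERR=-27429/512
(1,2): OLD=3334583/16384 → NEW=255, ERR=-843337/16384
(1,3): OLD=11618059/65536 → NEW=255, ERR=-5093621/65536
(1,4): OLD=757732961/4194304 → NEW=255, ERR=-311814559/4194304
(1,5): OLD=8256946007/67108864 → NEW=0, ERR=8256946007/67108864
(2,0): OLD=1283737/8192 → NEW=255, ERR=-805223/8192
(2,1): OLD=35272547/262144 → NEW=255, ERR=-31574173/262144
(2,2): OLD=219354985/4194304 → NEW=0, ERR=219354985/4194304
(2,3): OLD=3940496865/33554432 → NEW=0, ERR=3940496865/33554432
(2,4): OLD=267746351779/1073741824 → NEW=255, ERR=-6057813341/1073741824
(2,5): OLD=3149666576037/17179869184 → NEW=255, ERR=-1231200065883/17179869184
(3,0): OLD=485279177/4194304 → NEW=0, ERR=485279177/4194304
(3,1): OLD=6195550165/33554432 → NEW=255, ERR=-2360829995/33554432
(3,2): OLD=55580332335/268435456 → NEW=255, ERR=-12870708945/268435456
(3,3): OLD=3263018583725/17179869184 → NEW=255, ERR=-1117848058195/17179869184
(3,4): OLD=16310224149453/137438953472 → NEW=0, ERR=16310224149453/137438953472
(3,5): OLD=404996770913763/2199023255552 → NEW=255, ERR=-155754159251997/2199023255552
(4,0): OLD=92322442983/536870912 → NEW=255, ERR=-44579639577/536870912
(4,1): OLD=720918185595/8589934592 → NEW=0, ERR=720918185595/8589934592
(4,2): OLD=53363863016321/274877906944 → NEW=255, ERR=-16730003254399/274877906944
(4,3): OLD=682986383032677/4398046511104 → NEW=255, ERR=-438515477298843/4398046511104
(4,4): OLD=8100588905105973/70368744177664 → NEW=0, ERR=8100588905105973/70368744177664
(4,5): OLD=201137978298437459/1125899906842624 → NEW=255, ERR=-85966497946431661/1125899906842624
(5,0): OLD=26633929898913/137438953472 → NEW=255, ERR=-8413003236447/137438953472
(5,1): OLD=628237520934961/4398046511104 → NEW=255, ERR=-493264339396559/4398046511104
(5,2): OLD=1775493637225963/35184372088832 → NEW=0, ERR=1775493637225963/35184372088832
(5,3): OLD=223715540919546377/1125899906842624 → NEW=255, ERR=-63388935325322743/1125899906842624
(5,4): OLD=274256414230694969/2251799813685248 → NEW=0, ERR=274256414230694969/2251799813685248
(5,5): OLD=8705252154001552749/36028797018963968 → NEW=255, ERR=-482091085834259091/36028797018963968
Row 0: ##.#.#
Row 1: .####.
Row 2: ##..##
Row 3: .###.#
Row 4: #.##.#
Row 5: ##.#.#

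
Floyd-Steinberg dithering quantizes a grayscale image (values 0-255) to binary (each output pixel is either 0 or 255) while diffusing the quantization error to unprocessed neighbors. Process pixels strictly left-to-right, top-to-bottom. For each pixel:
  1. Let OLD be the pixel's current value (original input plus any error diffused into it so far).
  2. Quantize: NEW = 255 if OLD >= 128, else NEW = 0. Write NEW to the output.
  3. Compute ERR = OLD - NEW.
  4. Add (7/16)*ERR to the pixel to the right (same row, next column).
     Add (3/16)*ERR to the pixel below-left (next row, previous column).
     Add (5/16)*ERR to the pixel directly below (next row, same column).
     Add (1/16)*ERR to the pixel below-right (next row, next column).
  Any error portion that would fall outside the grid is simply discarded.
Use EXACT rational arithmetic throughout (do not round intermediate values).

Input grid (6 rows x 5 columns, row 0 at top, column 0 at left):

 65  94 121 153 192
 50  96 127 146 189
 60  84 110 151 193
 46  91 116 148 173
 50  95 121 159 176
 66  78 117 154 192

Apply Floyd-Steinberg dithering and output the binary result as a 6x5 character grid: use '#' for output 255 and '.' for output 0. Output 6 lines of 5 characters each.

(0,0): OLD=65 → NEW=0, ERR=65
(0,1): OLD=1959/16 → NEW=0, ERR=1959/16
(0,2): OLD=44689/256 → NEW=255, ERR=-20591/256
(0,3): OLD=482551/4096 → NEW=0, ERR=482551/4096
(0,4): OLD=15960769/65536 → NEW=255, ERR=-750911/65536
(1,0): OLD=23877/256 → NEW=0, ERR=23877/256
(1,1): OLD=335971/2048 → NEW=255, ERR=-186269/2048
(1,2): OLD=6017183/65536 → NEW=0, ERR=6017183/65536
(1,3): OLD=56573107/262144 → NEW=255, ERR=-10273613/262144
(1,4): OLD=736673209/4194304 → NEW=255, ERR=-332874311/4194304
(2,0): OLD=2362353/32768 → NEW=0, ERR=2362353/32768
(2,1): OLD=115514347/1048576 → NEW=0, ERR=115514347/1048576
(2,2): OLD=2916815745/16777216 → NEW=255, ERR=-1361374335/16777216
(2,3): OLD=25262484467/268435456 → NEW=0, ERR=25262484467/268435456
(2,4): OLD=888726120165/4294967296 → NEW=255, ERR=-206490540315/4294967296
(3,0): OLD=1496271457/16777216 → NEW=0, ERR=1496271457/16777216
(3,1): OLD=20634038093/134217728 → NEW=255, ERR=-13591482547/134217728
(3,2): OLD=304384630111/4294967296 → NEW=0, ERR=304384630111/4294967296
(3,3): OLD=1669273784295/8589934592 → NEW=255, ERR=-521159536665/8589934592
(3,4): OLD=18872316293795/137438953472 → NEW=255, ERR=-16174616841565/137438953472
(4,0): OLD=126450593039/2147483648 → NEW=0, ERR=126450593039/2147483648
(4,1): OLD=7420220768271/68719476736 → NEW=0, ERR=7420220768271/68719476736
(4,2): OLD=189866554803649/1099511627776 → NEW=255, ERR=-90508910279231/1099511627776
(4,3): OLD=1519784766752783/17592186044416 → NEW=0, ERR=1519784766752783/17592186044416
(4,4): OLD=48758999758653417/281474976710656 → NEW=255, ERR=-23017119302563863/281474976710656
(5,0): OLD=115060524624269/1099511627776 → NEW=0, ERR=115060524624269/1099511627776
(5,1): OLD=1282223909047143/8796093022208 → NEW=255, ERR=-960779811615897/8796093022208
(5,2): OLD=18699872907121439/281474976710656 → NEW=0, ERR=18699872907121439/281474976710656
(5,3): OLD=213453648841488593/1125899906842624 → NEW=255, ERR=-73650827403380527/1125899906842624
(5,4): OLD=2580132561017778091/18014398509481984 → NEW=255, ERR=-2013539058900127829/18014398509481984
Row 0: ..#.#
Row 1: .#.##
Row 2: ..#.#
Row 3: .#.##
Row 4: ..#.#
Row 5: .#.##

Answer: ..#.#
.#.##
..#.#
.#.##
..#.#
.#.##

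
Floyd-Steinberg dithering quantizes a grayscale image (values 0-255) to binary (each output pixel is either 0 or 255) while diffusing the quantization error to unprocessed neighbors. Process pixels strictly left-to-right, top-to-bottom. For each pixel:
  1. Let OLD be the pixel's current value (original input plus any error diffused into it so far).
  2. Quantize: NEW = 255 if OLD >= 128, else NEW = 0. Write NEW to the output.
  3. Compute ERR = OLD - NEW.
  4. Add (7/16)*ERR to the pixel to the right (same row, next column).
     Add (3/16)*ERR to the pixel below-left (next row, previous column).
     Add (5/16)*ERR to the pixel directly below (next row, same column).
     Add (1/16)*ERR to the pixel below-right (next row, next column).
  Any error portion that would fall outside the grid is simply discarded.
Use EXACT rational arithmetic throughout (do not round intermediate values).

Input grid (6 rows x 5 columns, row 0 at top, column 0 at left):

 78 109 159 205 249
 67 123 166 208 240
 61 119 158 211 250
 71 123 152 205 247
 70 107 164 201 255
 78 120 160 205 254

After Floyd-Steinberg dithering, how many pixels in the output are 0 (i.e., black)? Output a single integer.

(0,0): OLD=78 → NEW=0, ERR=78
(0,1): OLD=1145/8 → NEW=255, ERR=-895/8
(0,2): OLD=14087/128 → NEW=0, ERR=14087/128
(0,3): OLD=518449/2048 → NEW=255, ERR=-3791/2048
(0,4): OLD=8132695/32768 → NEW=255, ERR=-223145/32768
(1,0): OLD=9011/128 → NEW=0, ERR=9011/128
(1,1): OLD=147813/1024 → NEW=255, ERR=-113307/1024
(1,2): OLD=4739657/32768 → NEW=255, ERR=-3616183/32768
(1,3): OLD=21593045/131072 → NEW=255, ERR=-11830315/131072
(1,4): OLD=415798751/2097152 → NEW=255, ERR=-118975009/2097152
(2,0): OLD=1019943/16384 → NEW=0, ERR=1019943/16384
(2,1): OLD=49998621/524288 → NEW=0, ERR=49998621/524288
(2,2): OLD=1186118807/8388608 → NEW=255, ERR=-952976233/8388608
(2,3): OLD=15509963221/134217728 → NEW=0, ERR=15509963221/134217728
(2,4): OLD=595254409107/2147483648 → NEW=255, ERR=47646078867/2147483648
(3,0): OLD=908777911/8388608 → NEW=0, ERR=908777911/8388608
(3,1): OLD=12266698859/67108864 → NEW=255, ERR=-4846061461/67108864
(3,2): OLD=241664092041/2147483648 → NEW=0, ERR=241664092041/2147483648
(3,3): OLD=1234396048545/4294967296 → NEW=255, ERR=139179388065/4294967296
(3,4): OLD=18920746081989/68719476736 → NEW=255, ERR=1397279514309/68719476736
(4,0): OLD=96974859737/1073741824 → NEW=0, ERR=96974859737/1073741824
(4,1): OLD=5216409629273/34359738368 → NEW=255, ERR=-3545323654567/34359738368
(4,2): OLD=85534937104471/549755813888 → NEW=255, ERR=-54652795436969/549755813888
(4,3): OLD=1569920653672537/8796093022208 → NEW=255, ERR=-673083066990503/8796093022208
(4,4): OLD=32355776337589999/140737488355328 → NEW=255, ERR=-3532283193018641/140737488355328
(5,0): OLD=47760960077483/549755813888 → NEW=0, ERR=47760960077483/549755813888
(5,1): OLD=495962366358209/4398046511104 → NEW=0, ERR=495962366358209/4398046511104
(5,2): OLD=22162395574369225/140737488355328 → NEW=255, ERR=-13725663956239415/140737488355328
(5,3): OLD=71776175885409927/562949953421312 → NEW=0, ERR=71776175885409927/562949953421312
(5,4): OLD=2676538861754316445/9007199254740992 → NEW=255, ERR=379703051795363485/9007199254740992
Output grid:
  Row 0: .#.##  (2 black, running=2)
  Row 1: .####  (1 black, running=3)
  Row 2: ..#.#  (3 black, running=6)
  Row 3: .#.##  (2 black, running=8)
  Row 4: .####  (1 black, running=9)
  Row 5: ..#.#  (3 black, running=12)

Answer: 12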